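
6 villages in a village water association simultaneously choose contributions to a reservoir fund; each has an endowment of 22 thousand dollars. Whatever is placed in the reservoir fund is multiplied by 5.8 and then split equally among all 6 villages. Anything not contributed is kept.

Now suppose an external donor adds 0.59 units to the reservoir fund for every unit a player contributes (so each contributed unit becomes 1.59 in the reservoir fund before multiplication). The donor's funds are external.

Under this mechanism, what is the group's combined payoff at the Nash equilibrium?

1217.30 thousand dollars

Under the mechanism each unit contributed yields 5.8 × 1.59 / 6 = 1.5370 back to its contributor per unit of net cost, which exceeds 1, making full contribution the dominant choice for everyone.
So the Nash equilibrium is full contribution by all 6; the group earns 5.8 × 1.59 × 132 = 1217.30.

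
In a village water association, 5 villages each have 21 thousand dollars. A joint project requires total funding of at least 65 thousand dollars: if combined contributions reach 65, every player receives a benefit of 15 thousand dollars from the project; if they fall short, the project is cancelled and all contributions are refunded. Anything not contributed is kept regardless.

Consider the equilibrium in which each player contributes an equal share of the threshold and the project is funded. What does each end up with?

23 thousand dollars

Equal share of the threshold: 65/5 = 13.
At this profile no one gains by cutting their contribution: any cut drops the total below 65, the project is cancelled, contributions are refunded, and the deviator ends with 21, which is less than 21 − 13 + 15 = 23. Contributing more than 13 just wastes the excess. So contributing exactly 13 is a best response.
Each player's payoff: 21 − 13 + 15 = 23.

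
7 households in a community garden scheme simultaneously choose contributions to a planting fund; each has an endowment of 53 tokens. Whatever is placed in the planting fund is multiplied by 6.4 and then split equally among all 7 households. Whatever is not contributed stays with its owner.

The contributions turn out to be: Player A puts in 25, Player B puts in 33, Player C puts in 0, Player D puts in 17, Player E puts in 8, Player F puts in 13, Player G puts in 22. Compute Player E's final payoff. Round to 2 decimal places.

Total contributed: 25 + 33 + 0 + 17 + 8 + 13 + 22 = 118.
Each receives 6.4 × 118 / 7 = 107.89 from the planting fund.
Player E keeps 53 − 8 = 45, so Player E's payoff is 45 + 107.89 = 152.89.

152.89 tokens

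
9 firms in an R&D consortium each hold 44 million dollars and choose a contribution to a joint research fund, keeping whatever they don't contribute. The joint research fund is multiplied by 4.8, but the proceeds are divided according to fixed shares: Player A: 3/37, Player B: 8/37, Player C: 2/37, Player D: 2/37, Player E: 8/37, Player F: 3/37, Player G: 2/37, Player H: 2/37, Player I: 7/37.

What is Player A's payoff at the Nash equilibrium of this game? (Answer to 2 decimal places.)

78.25 million dollars

For player j, contributing a unit is worthwhile iff 4.8 × (j's share) ≥ 1, i.e. iff j's share is at least 0.2083.
The shares above 0.2083 belong to Player B and Player E, contributing 44 each; the remaining 7 contribute 0. Total contributed: 88.
Player A keeps 44 and receives 4.8 × 88 × 3/37 = 34.25 from the joint research fund, for a payoff of 78.25.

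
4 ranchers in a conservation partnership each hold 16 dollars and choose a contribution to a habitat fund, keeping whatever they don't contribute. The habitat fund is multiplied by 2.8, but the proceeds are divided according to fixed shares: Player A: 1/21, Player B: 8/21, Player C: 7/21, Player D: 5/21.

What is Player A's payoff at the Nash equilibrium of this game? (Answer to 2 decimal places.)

For player j, contributing a unit is worthwhile iff 2.8 × (j's share) ≥ 1, i.e. iff j's share is at least 0.3571.
Player B alone (share 8/21) is above the threshold, contributing 16; the remaining 3 contribute 0. Total contributed: 16.
Player A keeps 16 and receives 2.8 × 16 × 1/21 = 2.13 from the habitat fund, for a payoff of 18.13.

18.13 dollars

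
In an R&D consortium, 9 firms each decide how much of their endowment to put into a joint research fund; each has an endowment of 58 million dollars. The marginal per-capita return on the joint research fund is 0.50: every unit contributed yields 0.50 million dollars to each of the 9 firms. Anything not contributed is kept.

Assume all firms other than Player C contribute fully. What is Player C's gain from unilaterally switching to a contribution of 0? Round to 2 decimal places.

29.00 million dollars

Switching from a contribution of 58 to 0 lets Player C keep an extra 58 million dollars, but lowers the joint research fund by 58, which costs Player C their own share of that drop: 0.50 × 58 = 29.00.
Net gain = 58 − 29.00 = 29.00. The private return per contributed unit (0.50) is below 1, so free-riding is indeed the best response regardless of what the others do.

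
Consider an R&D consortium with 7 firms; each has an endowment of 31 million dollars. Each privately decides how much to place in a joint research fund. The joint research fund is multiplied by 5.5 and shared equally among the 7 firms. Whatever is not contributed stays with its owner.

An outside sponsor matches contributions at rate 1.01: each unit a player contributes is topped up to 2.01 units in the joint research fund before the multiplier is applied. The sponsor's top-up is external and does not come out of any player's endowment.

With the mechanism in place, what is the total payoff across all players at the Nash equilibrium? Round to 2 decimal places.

With the mechanism, a contributed unit returns 5.5 × 2.01 / 7 = 1.5793 per unit of net cost to the contributor — now above 1 — so contributing fully is weakly dominant for every player.
At the Nash equilibrium everyone contributes 31. Group total payoff = 5.5 × 2.01 × 217 = 2398.94.

2398.94 million dollars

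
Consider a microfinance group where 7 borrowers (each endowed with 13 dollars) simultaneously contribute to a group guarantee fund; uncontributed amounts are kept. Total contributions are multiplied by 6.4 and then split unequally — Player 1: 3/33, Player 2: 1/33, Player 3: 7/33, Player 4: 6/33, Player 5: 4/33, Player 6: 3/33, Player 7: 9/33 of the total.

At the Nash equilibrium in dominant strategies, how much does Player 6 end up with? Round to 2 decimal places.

For player j, contributing a unit is worthwhile iff 6.4 × (j's share) ≥ 1, i.e. iff j's share is at least 0.1563.
The shares above 0.1563 belong to Player 3, Player 4 and Player 7, contributing 13 each; the remaining 4 contribute 0. Total contributed: 39.
Player 6 keeps 13 and receives 6.4 × 39 × 3/33 = 22.69 from the group guarantee fund, for a payoff of 35.69.

35.69 dollars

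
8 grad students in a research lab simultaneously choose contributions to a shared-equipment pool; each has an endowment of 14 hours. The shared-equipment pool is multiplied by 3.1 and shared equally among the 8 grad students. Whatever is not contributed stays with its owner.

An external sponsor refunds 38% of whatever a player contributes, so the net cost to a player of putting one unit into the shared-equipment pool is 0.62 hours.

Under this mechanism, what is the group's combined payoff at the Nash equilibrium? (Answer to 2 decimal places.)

112.00 hours

With the mechanism, a contributed unit returns (3.1/8) / 0.62 = 0.6250 per unit of net cost — still below 1 — so contributing 0 remains dominant for every player.
At the Nash equilibrium no one contributes; group total payoff = 8 × 14 = 112.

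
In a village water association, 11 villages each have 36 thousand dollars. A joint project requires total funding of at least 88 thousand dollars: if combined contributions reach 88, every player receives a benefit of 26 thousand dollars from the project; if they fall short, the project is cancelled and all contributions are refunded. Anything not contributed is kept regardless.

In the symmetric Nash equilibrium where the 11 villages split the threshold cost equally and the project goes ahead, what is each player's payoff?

Equal share of the threshold: 88/11 = 8.
At this profile no one gains by cutting their contribution: any cut drops the total below 88, the project is cancelled, contributions are refunded, and the deviator ends with 36, which is less than 36 − 8 + 26 = 54. Contributing more than 8 just wastes the excess. So contributing exactly 8 is a best response.
Each player's payoff: 36 − 8 + 26 = 54.

54 thousand dollars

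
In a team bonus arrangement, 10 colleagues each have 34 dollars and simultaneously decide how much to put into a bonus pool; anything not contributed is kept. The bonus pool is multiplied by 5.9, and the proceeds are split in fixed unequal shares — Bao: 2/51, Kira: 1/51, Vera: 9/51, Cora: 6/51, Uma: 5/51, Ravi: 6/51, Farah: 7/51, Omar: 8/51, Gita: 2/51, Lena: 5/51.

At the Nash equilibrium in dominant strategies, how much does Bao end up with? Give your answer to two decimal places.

41.87 dollars

Player j's private return per contributed unit is 5.9 × (j's share). Contributing is weakly dominant for j when that share is at least 1/5.9 = 0.1695, and contributing 0 is dominant otherwise.
The only share above 0.1695 is Vera's 9/51, contributing 34; the remaining 9 contribute 0. Total contributed: 34.
Bao keeps 34 and receives 5.9 × 34 × 2/51 = 7.87 from the bonus pool, for a payoff of 41.87.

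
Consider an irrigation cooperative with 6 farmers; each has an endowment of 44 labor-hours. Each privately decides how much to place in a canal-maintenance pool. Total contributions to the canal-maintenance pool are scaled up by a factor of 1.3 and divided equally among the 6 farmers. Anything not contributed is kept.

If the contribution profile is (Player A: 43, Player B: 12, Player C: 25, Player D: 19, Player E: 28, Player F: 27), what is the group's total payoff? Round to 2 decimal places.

310.20 labor-hours

Total contributed: 43 + 12 + 25 + 19 + 28 + 27 = 154; total kept: 6 × 44 − 154 = 110.
The canal-maintenance pool pays out 1.3 × 154 = 200.20 in aggregate.
Group total = 110 + 200.20 = 310.20.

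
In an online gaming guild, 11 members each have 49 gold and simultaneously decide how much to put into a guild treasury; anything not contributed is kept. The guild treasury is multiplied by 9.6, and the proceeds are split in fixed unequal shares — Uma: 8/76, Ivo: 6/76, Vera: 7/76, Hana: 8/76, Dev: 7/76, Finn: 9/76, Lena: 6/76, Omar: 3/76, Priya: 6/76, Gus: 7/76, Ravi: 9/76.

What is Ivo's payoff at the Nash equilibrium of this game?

197.55 gold

A player with share s gets back 9.6·s per unit contributed, so full contribution is dominant for anyone with s > 1/9.6 = 0.1042 and zero contribution is dominant for anyone below.
The shares above 0.1042 belong to Uma, Hana, Finn and Ravi, contributing 49 each; the remaining 7 contribute 0. Total contributed: 196.
Ivo keeps 49 and receives 9.6 × 196 × 6/76 = 148.55 from the guild treasury, for a payoff of 197.55.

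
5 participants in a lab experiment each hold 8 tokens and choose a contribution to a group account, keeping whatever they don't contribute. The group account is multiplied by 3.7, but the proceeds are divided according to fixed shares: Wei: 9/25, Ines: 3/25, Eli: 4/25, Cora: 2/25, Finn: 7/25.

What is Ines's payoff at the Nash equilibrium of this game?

For player j, contributing a unit is worthwhile iff 3.7 × (j's share) ≥ 1, i.e. iff j's share is at least 0.2703.
Wei and Finn are above the threshold, contributing 8 each; the remaining 3 contribute 0. Total contributed: 16.
Ines keeps 8 and receives 3.7 × 16 × 3/25 = 7.10 from the group account, for a payoff of 15.10.

15.10 tokens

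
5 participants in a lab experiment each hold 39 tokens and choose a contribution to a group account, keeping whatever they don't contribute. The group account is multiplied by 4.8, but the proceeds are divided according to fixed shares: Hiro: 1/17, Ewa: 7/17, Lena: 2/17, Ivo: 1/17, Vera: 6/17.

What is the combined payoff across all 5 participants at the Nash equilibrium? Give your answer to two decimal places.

491.40 tokens

Each unit j contributes comes back to j as 4.8 × (j's share), so j prefers to contribute only if that share exceeds 1/4.8 = 0.2083; otherwise keeping the unit dominates.
The shares above 0.2083 belong to Ewa and Vera, contributing 39 each; the remaining 3 contribute 0. Total contributed: 78.
The group account pays out 4.8 × 78 = 374.40 in total (split across the unequal shares, but the aggregate is all that matters for the group sum).
The 3 free-riders keep 39 each, adding 117. Group total = 117 + 374.40 = 491.40.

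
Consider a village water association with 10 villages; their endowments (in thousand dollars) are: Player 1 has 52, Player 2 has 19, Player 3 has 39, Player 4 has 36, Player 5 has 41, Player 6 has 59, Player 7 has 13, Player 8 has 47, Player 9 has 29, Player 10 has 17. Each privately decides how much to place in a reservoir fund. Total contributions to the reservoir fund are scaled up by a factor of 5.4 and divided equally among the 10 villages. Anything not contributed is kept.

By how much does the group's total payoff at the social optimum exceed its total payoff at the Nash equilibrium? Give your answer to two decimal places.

1548.80 thousand dollars

The private return per contributed unit is 5.4/10 = 0.5400 < 1 for every player regardless of endowment, so the Nash equilibrium is zero contribution and the group total is Σ E_j = 52 + 19 + 39 + 36 + 41 + 59 + 13 + 47 + 29 + 17 = 352.
Each contributed unit returns 5.400 to the group, so the social optimum is full contribution by everyone: group total = 5.400 × 352 = 1900.80.
Efficiency loss = (5.400 − 1) × 352 = 1548.80.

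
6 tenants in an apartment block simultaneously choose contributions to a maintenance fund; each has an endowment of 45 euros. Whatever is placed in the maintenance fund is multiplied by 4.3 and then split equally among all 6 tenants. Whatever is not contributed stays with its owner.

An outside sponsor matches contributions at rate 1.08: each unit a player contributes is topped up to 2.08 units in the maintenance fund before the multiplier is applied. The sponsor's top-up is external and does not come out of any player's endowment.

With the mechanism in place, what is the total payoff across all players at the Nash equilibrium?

The effective private return per unit is now 4.3 × 2.08 / 6 = 1.4907 > 1, so every player's dominant strategy flips to full contribution.
So the Nash equilibrium is full contribution by all 6; the group earns 4.3 × 2.08 × 270 = 2414.88.

2414.88 euros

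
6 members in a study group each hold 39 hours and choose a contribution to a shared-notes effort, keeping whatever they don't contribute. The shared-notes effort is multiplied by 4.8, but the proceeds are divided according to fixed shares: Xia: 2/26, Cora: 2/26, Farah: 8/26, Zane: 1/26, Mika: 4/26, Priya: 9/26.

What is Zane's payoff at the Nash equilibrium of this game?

A player with share s gets back 4.8·s per unit contributed, so full contribution is dominant for anyone with s > 1/4.8 = 0.2083 and zero contribution is dominant for anyone below.
The shares above 0.2083 belong to Farah and Priya, contributing 39 each; the remaining 4 contribute 0. Total contributed: 78.
Zane keeps 39 and receives 4.8 × 78 × 1/26 = 14.40 from the shared-notes effort, for a payoff of 53.40.

53.40 hours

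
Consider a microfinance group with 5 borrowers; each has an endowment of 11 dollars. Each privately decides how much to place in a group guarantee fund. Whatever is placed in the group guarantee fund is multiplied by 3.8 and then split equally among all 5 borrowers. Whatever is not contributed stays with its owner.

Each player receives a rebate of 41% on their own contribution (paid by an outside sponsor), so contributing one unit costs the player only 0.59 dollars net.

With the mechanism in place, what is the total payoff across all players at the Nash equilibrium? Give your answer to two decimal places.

231.55 dollars

With the mechanism, a contributed unit returns (3.8/5) / 0.59 = 1.2881 per unit of net cost to the contributor — now above 1 — so contributing fully is weakly dominant for every player.
So the Nash equilibrium is full contribution by all 5; the group earns 5 × (11 × 0.41 + 3.8 × 11) = 231.55.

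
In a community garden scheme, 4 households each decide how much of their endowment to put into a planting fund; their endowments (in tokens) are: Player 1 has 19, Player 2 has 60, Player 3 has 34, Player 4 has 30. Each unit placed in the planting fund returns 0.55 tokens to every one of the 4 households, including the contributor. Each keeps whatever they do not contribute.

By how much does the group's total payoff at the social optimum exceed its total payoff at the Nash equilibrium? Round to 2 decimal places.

171.60 tokens

The private return per contributed unit is 0.55 < 1 for everyone, so the Nash equilibrium is zero contribution and the group total is Σ E_j = 19 + 60 + 34 + 30 = 143.
Each contributed unit returns 2.200 to the group, so the social optimum is full contribution by everyone: group total = 2.200 × 143 = 314.60.
Efficiency loss = (2.200 − 1) × 143 = 171.60.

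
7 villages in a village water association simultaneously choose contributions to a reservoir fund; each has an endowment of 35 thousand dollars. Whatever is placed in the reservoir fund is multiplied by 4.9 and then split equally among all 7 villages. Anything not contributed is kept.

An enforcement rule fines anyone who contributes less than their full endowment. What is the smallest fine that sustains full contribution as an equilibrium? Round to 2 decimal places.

Given the others contribute fully, the best deviation is to contribute 0 (any partial contribution still incurs the fine and gives up units whose private return 0.7000 is below 1).
Deviating from 35 to 0 saves 35 thousand dollars but forfeits the deviator's share of the drop in the reservoir fund: 4.9/7 × 35 = 24.50.
So the deviation gain is 35 − 24.50 = 10.50, and the fine must be at least 10.50 thousand dollars to wipe it out.

10.50 thousand dollars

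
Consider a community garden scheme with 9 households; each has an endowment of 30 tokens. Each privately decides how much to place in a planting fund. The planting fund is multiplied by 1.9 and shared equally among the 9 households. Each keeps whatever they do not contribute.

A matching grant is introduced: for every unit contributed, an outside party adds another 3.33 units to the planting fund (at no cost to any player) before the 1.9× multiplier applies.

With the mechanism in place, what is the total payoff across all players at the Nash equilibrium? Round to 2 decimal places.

The effective private return is 1.9 × 4.33 / 9 = 0.9141, which is still under 1, so the mechanism doesn't change anyone's dominant strategy: zero contribution.
Everyone keeps their endowment and the group total is 9 × 30 = 270.

270.00 tokens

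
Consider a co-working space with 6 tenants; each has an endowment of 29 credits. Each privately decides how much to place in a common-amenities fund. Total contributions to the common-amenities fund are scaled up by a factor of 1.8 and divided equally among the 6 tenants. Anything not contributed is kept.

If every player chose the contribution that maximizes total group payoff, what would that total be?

313.20 credits

Each contributed unit returns 1.800 to the group as a whole (0.3000 to each of 6 players), which exceeds 1, so the social optimum is full contribution: group total = 1.800 × 174 = 313.20.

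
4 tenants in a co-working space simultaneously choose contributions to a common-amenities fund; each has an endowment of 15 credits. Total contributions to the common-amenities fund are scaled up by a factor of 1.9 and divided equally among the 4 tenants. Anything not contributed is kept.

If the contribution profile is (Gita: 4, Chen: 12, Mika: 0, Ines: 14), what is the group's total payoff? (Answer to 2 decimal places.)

87.00 credits

Total contributed: 4 + 12 + 0 + 14 = 30; total kept: 4 × 15 − 30 = 30.
The common-amenities fund pays out 1.9 × 30 = 57.00 in aggregate.
Group total = 30 + 57.00 = 87.00.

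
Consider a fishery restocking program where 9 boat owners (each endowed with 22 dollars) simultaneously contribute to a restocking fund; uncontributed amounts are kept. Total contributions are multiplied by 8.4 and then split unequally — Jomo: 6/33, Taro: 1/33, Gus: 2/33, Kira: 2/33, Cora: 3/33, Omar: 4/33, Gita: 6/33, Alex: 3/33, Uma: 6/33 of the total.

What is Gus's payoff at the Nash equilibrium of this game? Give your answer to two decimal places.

Each unit j contributes comes back to j as 8.4 × (j's share), so j prefers to contribute only if that share exceeds 1/8.4 = 0.1190; otherwise keeping the unit dominates.
Jomo, Omar, Gita and Uma clear that bar, contributing 22 each; the remaining 5 contribute 0. Total contributed: 88.
Gus keeps 22 and receives 8.4 × 88 × 2/33 = 44.80 from the restocking fund, for a payoff of 66.80.

66.80 dollars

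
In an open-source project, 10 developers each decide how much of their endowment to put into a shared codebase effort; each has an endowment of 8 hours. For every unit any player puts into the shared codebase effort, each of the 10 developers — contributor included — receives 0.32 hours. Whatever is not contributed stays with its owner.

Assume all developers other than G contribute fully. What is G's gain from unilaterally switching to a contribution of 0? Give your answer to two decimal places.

5.44 hours

Switching from a contribution of 8 to 0 lets G keep an extra 8 hours, but lowers the shared codebase effort by 8, which costs G their own share of that drop: 0.32 × 8 = 2.56.
Net gain = 8 − 2.56 = 5.44. The private return per contributed unit (0.32) is below 1, so free-riding is indeed the best response regardless of what the others do.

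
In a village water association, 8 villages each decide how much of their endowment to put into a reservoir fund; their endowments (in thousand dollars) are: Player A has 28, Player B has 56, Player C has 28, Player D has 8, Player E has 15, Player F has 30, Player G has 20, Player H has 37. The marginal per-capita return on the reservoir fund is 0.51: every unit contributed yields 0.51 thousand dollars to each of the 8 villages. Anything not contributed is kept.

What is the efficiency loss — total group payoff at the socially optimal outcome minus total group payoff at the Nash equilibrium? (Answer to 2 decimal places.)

The private return per contributed unit is 0.51 < 1 for everyone, so the Nash equilibrium is zero contribution and the group total is Σ E_j = 28 + 56 + 28 + 8 + 15 + 30 + 20 + 37 = 222.
Each contributed unit returns 4.080 to the group, so the social optimum is full contribution by everyone: group total = 4.080 × 222 = 905.76.
Efficiency loss = (4.080 − 1) × 222 = 683.76.

683.76 thousand dollars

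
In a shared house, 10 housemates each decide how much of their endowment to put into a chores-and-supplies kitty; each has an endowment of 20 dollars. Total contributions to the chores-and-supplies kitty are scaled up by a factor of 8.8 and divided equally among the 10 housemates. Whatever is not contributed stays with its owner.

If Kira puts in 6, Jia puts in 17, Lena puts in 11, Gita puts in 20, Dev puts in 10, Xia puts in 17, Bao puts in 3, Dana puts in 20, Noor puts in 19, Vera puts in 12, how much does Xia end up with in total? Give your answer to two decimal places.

121.80 dollars

Total contributed: 6 + 17 + 11 + 20 + 10 + 17 + 3 + 20 + 19 + 12 = 135.
Each receives 8.8 × 135 / 10 = 118.80 from the chores-and-supplies kitty.
Xia keeps 20 − 17 = 3, so Xia's payoff is 3 + 118.80 = 121.80.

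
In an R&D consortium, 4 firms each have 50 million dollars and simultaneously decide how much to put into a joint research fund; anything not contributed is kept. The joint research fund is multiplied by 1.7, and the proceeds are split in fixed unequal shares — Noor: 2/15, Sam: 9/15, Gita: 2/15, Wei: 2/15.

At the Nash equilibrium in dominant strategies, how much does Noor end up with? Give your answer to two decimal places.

61.33 million dollars

For player j, contributing a unit is worthwhile iff 1.7 × (j's share) ≥ 1, i.e. iff j's share is at least 0.5882.
Only Sam (9/15) clears that bar, contributing 50; the remaining 3 contribute 0. Total contributed: 50.
Noor keeps 50 and receives 1.7 × 50 × 2/15 = 11.33 from the joint research fund, for a payoff of 61.33.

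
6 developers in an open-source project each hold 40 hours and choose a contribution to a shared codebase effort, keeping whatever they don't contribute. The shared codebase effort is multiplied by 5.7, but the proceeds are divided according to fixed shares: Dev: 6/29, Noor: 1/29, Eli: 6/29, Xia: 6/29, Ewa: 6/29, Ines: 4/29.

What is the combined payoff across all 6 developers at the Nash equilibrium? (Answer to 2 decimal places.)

992.00 hours

Each unit j contributes comes back to j as 5.7 × (j's share), so j prefers to contribute only if that share exceeds 1/5.7 = 0.1754; otherwise keeping the unit dominates.
The shares above 0.1754 belong to Dev, Eli, Xia and Ewa, contributing 40 each; the remaining 2 contribute 0. Total contributed: 160.
The shared codebase effort pays out 5.7 × 160 = 912.00 in total (split across the unequal shares, but the aggregate is all that matters for the group sum).
The 2 free-riders keep 40 each, adding 80. Group total = 80 + 912.00 = 992.00.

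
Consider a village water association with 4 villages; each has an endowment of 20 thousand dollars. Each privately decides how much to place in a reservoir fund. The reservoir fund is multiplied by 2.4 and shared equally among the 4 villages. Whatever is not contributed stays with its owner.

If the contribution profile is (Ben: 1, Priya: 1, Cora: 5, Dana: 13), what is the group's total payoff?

Total contributed: 1 + 1 + 5 + 13 = 20; total kept: 4 × 20 − 20 = 60.
The reservoir fund pays out 2.4 × 20 = 48.00 in aggregate.
Group total = 60 + 48.00 = 108.00.

108.00 thousand dollars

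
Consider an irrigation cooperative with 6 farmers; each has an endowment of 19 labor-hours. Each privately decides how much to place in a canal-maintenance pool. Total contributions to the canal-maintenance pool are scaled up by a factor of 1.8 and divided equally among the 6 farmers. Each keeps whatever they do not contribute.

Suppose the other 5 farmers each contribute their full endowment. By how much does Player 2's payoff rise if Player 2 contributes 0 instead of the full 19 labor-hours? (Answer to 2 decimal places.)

Switching from a contribution of 19 to 0 lets Player 2 keep an extra 19 labor-hours, but lowers the canal-maintenance pool by 19, which costs Player 2 their own share of that drop: 1.8/6 × 19 = 5.70.
Net gain = 19 − 5.70 = 13.30. The private return per contributed unit (0.3000) is below 1, so free-riding is indeed the best response regardless of what the others do.

13.30 labor-hours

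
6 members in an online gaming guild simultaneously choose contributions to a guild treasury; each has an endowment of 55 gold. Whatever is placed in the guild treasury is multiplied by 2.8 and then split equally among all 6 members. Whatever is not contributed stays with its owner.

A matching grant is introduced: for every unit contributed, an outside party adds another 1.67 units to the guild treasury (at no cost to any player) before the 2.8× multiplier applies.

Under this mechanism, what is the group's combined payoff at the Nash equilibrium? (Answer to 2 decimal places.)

With the mechanism, a contributed unit returns 2.8 × 2.67 / 6 = 1.2460 per unit of net cost to the contributor — now above 1 — so contributing fully is weakly dominant for every player.
So the Nash equilibrium is full contribution by all 6; the group earns 2.8 × 2.67 × 330 = 2467.08.

2467.08 gold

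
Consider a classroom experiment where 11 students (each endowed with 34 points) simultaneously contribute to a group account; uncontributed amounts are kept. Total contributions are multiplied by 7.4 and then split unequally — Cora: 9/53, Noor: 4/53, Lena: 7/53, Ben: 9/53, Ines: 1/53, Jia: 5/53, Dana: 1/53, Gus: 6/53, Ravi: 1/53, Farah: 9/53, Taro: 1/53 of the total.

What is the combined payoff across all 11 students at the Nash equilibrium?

1026.80 points

Each unit j contributes comes back to j as 7.4 × (j's share), so j prefers to contribute only if that share exceeds 1/7.4 = 0.1351; otherwise keeping the unit dominates.
Cora, Ben and Farah clear that bar, contributing 34 each; the remaining 8 contribute 0. Total contributed: 102.
The group account pays out 7.4 × 102 = 754.80 in total (split across the unequal shares, but the aggregate is all that matters for the group sum).
The 8 free-riders keep 34 each, adding 272. Group total = 272 + 754.80 = 1026.80.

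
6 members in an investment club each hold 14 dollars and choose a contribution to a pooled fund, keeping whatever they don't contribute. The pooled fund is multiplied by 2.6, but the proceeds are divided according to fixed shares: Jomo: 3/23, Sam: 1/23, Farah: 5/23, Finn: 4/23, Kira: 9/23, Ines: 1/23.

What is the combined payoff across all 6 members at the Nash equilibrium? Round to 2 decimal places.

A player with share s gets back 2.6·s per unit contributed, so full contribution is dominant for anyone with s > 1/2.6 = 0.3846 and zero contribution is dominant for anyone below.
Only Kira (9/23) clears that bar, contributing 14; the remaining 5 contribute 0. Total contributed: 14.
The pooled fund pays out 2.6 × 14 = 36.40 in total (split across the unequal shares, but the aggregate is all that matters for the group sum).
The 5 free-riders keep 14 each, adding 70. Group total = 70 + 36.40 = 106.40.

106.40 dollars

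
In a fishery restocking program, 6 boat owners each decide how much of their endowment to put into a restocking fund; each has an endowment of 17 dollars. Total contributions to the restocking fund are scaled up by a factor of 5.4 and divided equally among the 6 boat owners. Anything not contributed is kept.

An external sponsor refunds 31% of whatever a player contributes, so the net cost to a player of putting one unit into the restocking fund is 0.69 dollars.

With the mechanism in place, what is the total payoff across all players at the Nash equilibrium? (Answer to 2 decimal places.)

With the mechanism, a contributed unit returns (5.4/6) / 0.69 = 1.3043 per unit of net cost to the contributor — now above 1 — so contributing fully is weakly dominant for every player.
So the Nash equilibrium is full contribution by all 6; the group earns 6 × (17 × 0.31 + 5.4 × 17) = 582.42.

582.42 dollars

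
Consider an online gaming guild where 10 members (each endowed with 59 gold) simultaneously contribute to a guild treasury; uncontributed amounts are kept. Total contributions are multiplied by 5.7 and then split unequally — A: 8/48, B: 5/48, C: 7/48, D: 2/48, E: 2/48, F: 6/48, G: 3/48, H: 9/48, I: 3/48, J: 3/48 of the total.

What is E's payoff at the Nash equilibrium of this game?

73.01 gold

A player with share s gets back 5.7·s per unit contributed, so full contribution is dominant for anyone with s > 1/5.7 = 0.1754 and zero contribution is dominant for anyone below.
Only H (9/48) clears that bar, contributing 59; the remaining 9 contribute 0. Total contributed: 59.
E keeps 59 and receives 5.7 × 59 × 2/48 = 14.01 from the guild treasury, for a payoff of 73.01.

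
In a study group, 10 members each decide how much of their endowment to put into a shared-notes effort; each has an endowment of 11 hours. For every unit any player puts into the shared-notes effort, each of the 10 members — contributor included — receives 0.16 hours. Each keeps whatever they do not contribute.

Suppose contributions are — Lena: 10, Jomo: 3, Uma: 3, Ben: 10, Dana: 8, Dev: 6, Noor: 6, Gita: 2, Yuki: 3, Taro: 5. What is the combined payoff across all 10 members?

Total contributed: 10 + 3 + 3 + 10 + 8 + 6 + 6 + 2 + 3 + 5 = 56; total kept: 10 × 11 − 56 = 54.
The shared-notes effort pays out 0.16 × 10 × 56 = 89.60 in aggregate.
Group total = 54 + 89.60 = 143.60.

143.60 hours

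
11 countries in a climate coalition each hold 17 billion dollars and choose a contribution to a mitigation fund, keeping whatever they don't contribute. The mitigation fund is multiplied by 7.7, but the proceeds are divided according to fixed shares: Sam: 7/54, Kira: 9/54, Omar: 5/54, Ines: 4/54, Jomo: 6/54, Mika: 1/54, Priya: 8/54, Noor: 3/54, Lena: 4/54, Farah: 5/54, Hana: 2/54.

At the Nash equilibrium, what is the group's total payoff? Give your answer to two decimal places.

414.80 billion dollars

A player with share s gets back 7.7·s per unit contributed, so full contribution is dominant for anyone with s > 1/7.7 = 0.1299 and zero contribution is dominant for anyone below.
Kira and Priya clear that bar, contributing 17 each; the remaining 9 contribute 0. Total contributed: 34.
The mitigation fund pays out 7.7 × 34 = 261.80 in total (split across the unequal shares, but the aggregate is all that matters for the group sum).
The 9 free-riders keep 17 each, adding 153. Group total = 153 + 261.80 = 414.80.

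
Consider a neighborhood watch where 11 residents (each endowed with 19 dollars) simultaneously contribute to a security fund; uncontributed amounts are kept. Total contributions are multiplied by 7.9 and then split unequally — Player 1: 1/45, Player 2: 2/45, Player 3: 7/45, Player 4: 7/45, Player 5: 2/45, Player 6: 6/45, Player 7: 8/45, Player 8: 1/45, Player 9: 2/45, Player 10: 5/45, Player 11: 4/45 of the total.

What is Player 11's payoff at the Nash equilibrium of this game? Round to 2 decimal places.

A player with share s gets back 7.9·s per unit contributed, so full contribution is dominant for anyone with s > 1/7.9 = 0.1266 and zero contribution is dominant for anyone below.
The shares above 0.1266 belong to Player 3, Player 4, Player 6 and Player 7, contributing 19 each; the remaining 7 contribute 0. Total contributed: 76.
Player 11 keeps 19 and receives 7.9 × 76 × 4/45 = 53.37 from the security fund, for a payoff of 72.37.

72.37 dollars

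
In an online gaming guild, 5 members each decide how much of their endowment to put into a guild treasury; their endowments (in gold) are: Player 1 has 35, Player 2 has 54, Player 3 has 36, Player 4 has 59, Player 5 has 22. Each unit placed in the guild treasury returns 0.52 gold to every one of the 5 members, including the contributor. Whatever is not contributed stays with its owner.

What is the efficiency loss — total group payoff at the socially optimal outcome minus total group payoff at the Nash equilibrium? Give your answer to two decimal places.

329.60 gold

The private return per contributed unit is 0.52 < 1 for everyone, so the Nash equilibrium is zero contribution and the group total is Σ E_j = 35 + 54 + 36 + 59 + 22 = 206.
Each contributed unit returns 2.600 to the group, so the social optimum is full contribution by everyone: group total = 2.600 × 206 = 535.60.
Efficiency loss = (2.600 − 1) × 206 = 329.60.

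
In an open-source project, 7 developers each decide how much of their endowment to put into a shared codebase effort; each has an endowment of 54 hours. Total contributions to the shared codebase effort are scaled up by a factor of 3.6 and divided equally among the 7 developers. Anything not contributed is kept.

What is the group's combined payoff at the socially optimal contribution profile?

Each contributed unit returns 3.600 to the group as a whole (0.5143 to each of 7 players), which exceeds 1, so the social optimum is full contribution: group total = 3.600 × 378 = 1360.80.

1360.80 hours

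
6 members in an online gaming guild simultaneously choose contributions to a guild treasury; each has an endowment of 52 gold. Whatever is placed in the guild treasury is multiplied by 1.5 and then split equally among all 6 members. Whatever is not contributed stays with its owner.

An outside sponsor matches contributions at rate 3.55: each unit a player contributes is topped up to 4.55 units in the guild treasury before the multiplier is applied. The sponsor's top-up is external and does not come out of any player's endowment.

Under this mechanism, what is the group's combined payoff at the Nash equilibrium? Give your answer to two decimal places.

With the mechanism, a contributed unit returns 1.5 × 4.55 / 6 = 1.1375 per unit of net cost to the contributor — now above 1 — so contributing fully is weakly dominant for every player.
So the Nash equilibrium is full contribution by all 6; the group earns 1.5 × 4.55 × 312 = 2129.40.

2129.40 gold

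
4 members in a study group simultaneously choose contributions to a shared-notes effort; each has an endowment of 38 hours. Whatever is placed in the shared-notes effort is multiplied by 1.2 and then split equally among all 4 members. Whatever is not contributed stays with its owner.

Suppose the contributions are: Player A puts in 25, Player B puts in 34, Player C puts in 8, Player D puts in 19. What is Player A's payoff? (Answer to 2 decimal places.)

38.80 hours

Total contributed: 25 + 34 + 8 + 19 = 86.
Each receives 1.2 × 86 / 4 = 25.80 from the shared-notes effort.
Player A keeps 38 − 25 = 13, so Player A's payoff is 13 + 25.80 = 38.80.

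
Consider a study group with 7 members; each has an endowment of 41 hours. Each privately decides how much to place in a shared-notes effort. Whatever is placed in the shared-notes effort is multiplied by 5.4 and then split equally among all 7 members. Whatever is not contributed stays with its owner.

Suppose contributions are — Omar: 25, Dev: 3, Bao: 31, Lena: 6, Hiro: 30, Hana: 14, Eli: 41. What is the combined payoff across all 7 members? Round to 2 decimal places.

947.00 hours

Total contributed: 25 + 3 + 31 + 6 + 30 + 14 + 41 = 150; total kept: 7 × 41 − 150 = 137.
The shared-notes effort pays out 5.4 × 150 = 810.00 in aggregate.
Group total = 137 + 810.00 = 947.00.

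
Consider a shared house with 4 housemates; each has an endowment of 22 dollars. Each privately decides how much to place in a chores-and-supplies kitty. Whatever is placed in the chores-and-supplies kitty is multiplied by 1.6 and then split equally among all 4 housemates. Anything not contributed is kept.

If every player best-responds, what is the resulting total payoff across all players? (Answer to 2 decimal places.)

88.00 dollars

Each contributed unit returns 1.6/4 = 0.4000 to its contributor — below 1 — so contributing 0 is dominant for every player. At the Nash equilibrium everyone keeps their 22, and the group total is 4 × 22 = 88.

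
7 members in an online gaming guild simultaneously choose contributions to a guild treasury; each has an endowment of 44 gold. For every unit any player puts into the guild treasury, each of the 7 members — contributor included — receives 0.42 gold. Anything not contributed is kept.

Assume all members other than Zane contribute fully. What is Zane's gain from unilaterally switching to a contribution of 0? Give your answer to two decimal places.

25.52 gold

Switching from a contribution of 44 to 0 lets Zane keep an extra 44 gold, but lowers the guild treasury by 44, which costs Zane their own share of that drop: 0.42 × 44 = 18.48.
Net gain = 44 − 18.48 = 25.52. The private return per contributed unit (0.42) is below 1, so free-riding is indeed the best response regardless of what the others do.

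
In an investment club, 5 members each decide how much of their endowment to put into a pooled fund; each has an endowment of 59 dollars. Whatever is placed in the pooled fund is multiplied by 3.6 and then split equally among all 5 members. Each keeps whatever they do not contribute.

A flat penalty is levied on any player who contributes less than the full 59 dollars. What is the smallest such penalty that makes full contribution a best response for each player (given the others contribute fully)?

Given the others contribute fully, the best deviation is to contribute 0 (any partial contribution still incurs the fine and gives up units whose private return 0.7200 is below 1).
Deviating from 59 to 0 saves 59 dollars but forfeits the deviator's share of the drop in the pooled fund: 3.6/5 × 59 = 42.48.
So the deviation gain is 59 − 42.48 = 16.52, and the fine must be at least 16.52 dollars to wipe it out.

16.52 dollars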